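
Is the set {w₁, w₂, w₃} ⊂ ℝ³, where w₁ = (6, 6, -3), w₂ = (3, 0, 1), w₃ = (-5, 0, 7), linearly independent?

Row-reduce the matrix whose columns are w₁, w₂, w₃.
The reduction yields 3 nonzero rows, so the rank is 3.
Since rank = 3 (the number of vectors), the set is linearly independent.

linearly independent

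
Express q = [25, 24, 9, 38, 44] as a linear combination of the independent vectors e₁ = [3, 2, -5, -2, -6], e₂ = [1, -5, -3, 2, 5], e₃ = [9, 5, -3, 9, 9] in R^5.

q = -3e₁ - 2e₂ + 4e₃

Since e₁, e₂, e₃ are independent, the coefficients expressing q are uniquely determined by a linear system.
The system has the unique solution (a₁, a₂, a₃) = (-3, -2, 4).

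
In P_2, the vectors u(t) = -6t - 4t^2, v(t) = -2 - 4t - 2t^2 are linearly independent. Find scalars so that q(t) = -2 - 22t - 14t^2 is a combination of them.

q = 3u + v

Work in coordinates with respect to the standard basis {1, t, t^2}.
Since u, v are independent, the coefficients expressing q are uniquely determined by a linear system.
Row-reducing the augmented matrix gives the unique coefficients (α₁, α₂) = (3, 1).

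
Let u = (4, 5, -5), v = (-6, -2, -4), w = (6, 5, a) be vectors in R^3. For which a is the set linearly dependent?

a = -25/11

The set is linearly dependent precisely when det[u; v; w] = 0.
Cofactor expansion gives det = 22*a + 50.
This vanishes exactly when a = -25/11.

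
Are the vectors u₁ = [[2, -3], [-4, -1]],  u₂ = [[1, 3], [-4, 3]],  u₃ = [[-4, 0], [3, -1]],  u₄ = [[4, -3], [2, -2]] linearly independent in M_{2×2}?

linearly independent

Take coordinates with respect to the standard basis {E₁₁, E₁₂, E₂₁, E₂₂}.
Form the 4×4 matrix with these as columns; its determinant is -9.
A nonzero determinant means the columns are linearly independent.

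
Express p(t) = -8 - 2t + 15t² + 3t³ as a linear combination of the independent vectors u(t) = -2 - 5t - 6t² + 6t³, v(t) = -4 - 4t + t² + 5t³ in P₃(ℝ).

p = -2u + 3v

Take coordinate vectors relative to {1, t, …, t³}.
Since u, v are independent, the coefficients expressing p are uniquely determined by a linear system.
The system has the unique solution (α₁, α₂) = (-2, 3).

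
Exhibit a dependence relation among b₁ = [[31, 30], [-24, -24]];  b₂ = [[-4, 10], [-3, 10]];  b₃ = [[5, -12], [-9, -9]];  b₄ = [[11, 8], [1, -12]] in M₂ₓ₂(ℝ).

b₁ - 3b₂ - 2b₃ - 3b₄ = 0

Take coordinates with respect to {E₁₁, E₁₂, E₂₁, E₂₂}.
Write the vectors as columns of a matrix and find a nonzero vector in its null space.
The free variable yields coefficients (1, -3, -2, -3) (any nonzero multiple also works).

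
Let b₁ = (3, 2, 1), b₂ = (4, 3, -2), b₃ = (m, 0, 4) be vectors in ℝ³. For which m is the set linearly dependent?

Dependence holds iff the 3×3 matrix [b₁ b₂ b₃] is singular.
Expanding, det = 4 - 7*m.
Setting this to zero gives m = 4/7.

m = 4/7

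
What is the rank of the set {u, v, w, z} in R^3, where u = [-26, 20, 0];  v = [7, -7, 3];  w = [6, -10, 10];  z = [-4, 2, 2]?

Apply Gaussian elimination to the matrix whose rows are u, v, w, z.
Reduction leaves 2 leading entries, giving rank 2.
(With 4 elements in a 3-dimensional space the rank is at most 3.)

2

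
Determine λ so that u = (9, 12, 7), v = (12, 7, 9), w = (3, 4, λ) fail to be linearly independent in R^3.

The vectors are dependent exactly when the determinant of the matrix with rows u, v, w vanishes.
Cofactor expansion gives det = 189 - 81*λ.
This vanishes exactly when λ = 7/3.

λ = 7/3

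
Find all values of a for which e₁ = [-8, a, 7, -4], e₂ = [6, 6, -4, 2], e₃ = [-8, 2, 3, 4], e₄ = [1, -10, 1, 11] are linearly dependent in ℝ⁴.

The vectors are dependent exactly when the determinant of the matrix with rows e₁, e₂, e₃, e₄ vanishes.
Expanding, det = 216*a + 3456.
Solving 216*a + 3456 = 0 yields a = -16.

a = -16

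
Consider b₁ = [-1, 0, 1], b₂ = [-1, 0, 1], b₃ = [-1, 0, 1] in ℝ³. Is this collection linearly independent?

Row-reduce the matrix whose columns are b₁, b₂, b₃.
The reduction yields 1 nonzero row, so the rank is 1.
Since rank 1 < 3, the set is linearly dependent.

linearly dependent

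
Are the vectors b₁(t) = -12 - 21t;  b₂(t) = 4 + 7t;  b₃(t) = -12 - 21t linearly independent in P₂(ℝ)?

Take coordinates with respect to the standard basis {1, t, t²}.
Place the vectors as rows of a 3×3 matrix and reduce to echelon form.
The reduction yields 1 nonzero row, so the rank is 1.
Since rank 1 < 3, the set is linearly dependent.
Indeed b₁ + 3b₂ = 0.

linearly dependent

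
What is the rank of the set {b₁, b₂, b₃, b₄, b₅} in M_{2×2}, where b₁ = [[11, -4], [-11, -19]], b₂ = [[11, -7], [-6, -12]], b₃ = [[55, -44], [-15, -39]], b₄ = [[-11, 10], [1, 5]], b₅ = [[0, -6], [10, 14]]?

Represent each element by its coordinate vector in ℝ⁴.
Put the 4×5 matrix [b₁|b₂|b₃|b₄|b₅] into echelon form.
The echelon form has 2 nonzero rows, so the rank is 2.
(With 5 elements in a 4-dimensional space the rank is at most 4.)

2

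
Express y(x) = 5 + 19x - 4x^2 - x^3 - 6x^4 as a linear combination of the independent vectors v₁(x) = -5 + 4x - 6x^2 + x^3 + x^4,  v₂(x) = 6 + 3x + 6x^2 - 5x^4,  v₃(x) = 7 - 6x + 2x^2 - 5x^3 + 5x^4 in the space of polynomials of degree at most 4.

Take coordinate vectors relative to {1, x, …, x^4}.
Solve the system with v₁, v₂, v₃ as columns and y as the right-hand side.
The system has the unique solution (α₁, α₂, α₃) = (4, 3, 1).

y = 4v₁ + 3v₂ + v₃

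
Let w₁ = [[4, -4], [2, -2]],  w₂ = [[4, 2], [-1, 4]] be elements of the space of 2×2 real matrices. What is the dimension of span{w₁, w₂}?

Pass to coordinate vectors with respect to the basis {E₁₁, E₁₂, E₂₁, E₂₂}.
Apply Gaussian elimination to the matrix whose rows are w₁, w₂.
Reduction leaves 2 leading entries, giving rank 2.

2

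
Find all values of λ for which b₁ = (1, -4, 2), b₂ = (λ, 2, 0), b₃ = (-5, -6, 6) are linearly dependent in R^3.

The set is linearly dependent precisely when det[b₁; b₂; b₃] = 0.
Cofactor expansion gives det = 12*λ + 32.
Solving 12*λ + 32 = 0 yields λ = -8/3.

λ = -8/3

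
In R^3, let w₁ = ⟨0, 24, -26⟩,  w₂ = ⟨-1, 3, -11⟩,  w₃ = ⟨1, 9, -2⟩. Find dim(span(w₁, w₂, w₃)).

dim = 2

Put the 3×3 matrix [w₁|w₂|w₃] into echelon form.
Reduction leaves 2 leading entries, giving rank 2.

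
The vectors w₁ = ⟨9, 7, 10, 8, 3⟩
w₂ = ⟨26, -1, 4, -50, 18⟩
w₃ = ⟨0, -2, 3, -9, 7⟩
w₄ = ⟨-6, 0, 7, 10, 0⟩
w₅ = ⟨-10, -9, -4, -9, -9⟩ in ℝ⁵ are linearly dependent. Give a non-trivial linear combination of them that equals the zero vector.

2w₁ - w₂ + 3w₃ - 3w₄ + w₅ = 0

Solve the homogeneous system with w₁, w₂, w₃, w₄, w₅ as columns by row-reducing the coefficient matrix.
A generator of the null space is (2, -1, 3, -3, 1).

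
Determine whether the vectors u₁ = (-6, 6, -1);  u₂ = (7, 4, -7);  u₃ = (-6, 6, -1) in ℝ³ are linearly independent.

linearly dependent

Two of the vectors are equal, giving an immediate dependence.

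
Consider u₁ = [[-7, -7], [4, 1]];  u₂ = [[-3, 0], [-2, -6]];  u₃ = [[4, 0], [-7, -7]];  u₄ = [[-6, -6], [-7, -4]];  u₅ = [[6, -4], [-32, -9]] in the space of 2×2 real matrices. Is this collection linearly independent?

linearly dependent

Take coordinates with respect to the standard basis {E₁₁, E₁₂, E₂₁, E₂₂}.
There are 5 vectors in a 4-dimensional space, so they cannot be linearly independent.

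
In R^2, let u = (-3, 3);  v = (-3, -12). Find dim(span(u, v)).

dim = 2

Form the matrix with u, v as columns and reduce.
The echelon form has 2 nonzero rows, so the rank is 2.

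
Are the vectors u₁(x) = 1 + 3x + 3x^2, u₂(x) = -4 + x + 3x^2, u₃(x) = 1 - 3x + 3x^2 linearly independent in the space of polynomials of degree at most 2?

Take coordinates with respect to the standard basis {1, x, x^2}.
Form the 3×3 matrix with these as columns; its determinant is 90.
A nonzero determinant means the columns are linearly independent.

linearly independent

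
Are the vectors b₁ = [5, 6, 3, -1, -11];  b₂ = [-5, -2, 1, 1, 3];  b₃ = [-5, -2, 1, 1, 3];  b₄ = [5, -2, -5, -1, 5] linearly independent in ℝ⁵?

Two of the vectors are equal, giving an immediate dependence.

linearly dependent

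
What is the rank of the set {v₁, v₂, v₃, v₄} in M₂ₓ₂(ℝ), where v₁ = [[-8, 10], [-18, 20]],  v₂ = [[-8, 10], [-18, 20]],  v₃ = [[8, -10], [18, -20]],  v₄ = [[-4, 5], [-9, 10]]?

Represent each element by its coordinate vector in ℝ⁴.
Row-reduce the 4×4 matrix with these as rows.
Exactly 1 pivot survives; hence the rank is 1.

rank 1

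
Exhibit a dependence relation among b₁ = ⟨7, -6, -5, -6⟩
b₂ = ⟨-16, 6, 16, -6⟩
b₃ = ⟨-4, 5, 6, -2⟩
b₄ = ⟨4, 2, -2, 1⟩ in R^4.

b₂ - 2b₃ + 2b₄ = 0

Set up α₁b₁ + … + α₄b₄ = 0 and solve the homogeneous system.
A generator of the null space is (0, 1, -2, 2).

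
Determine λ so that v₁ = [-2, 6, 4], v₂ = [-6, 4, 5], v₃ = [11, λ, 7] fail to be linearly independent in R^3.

λ = 25

The vectors are dependent exactly when the determinant of the matrix with rows v₁, v₂, v₃ vanishes.
Expanding, det = 350 - 14*λ.
Setting this to zero gives λ = 25.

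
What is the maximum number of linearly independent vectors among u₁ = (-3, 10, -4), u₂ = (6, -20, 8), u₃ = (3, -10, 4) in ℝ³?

Put the 3×3 matrix [u₁|u₂|u₃] into echelon form.
Exactly 1 pivot survives; hence the rank is 1.

1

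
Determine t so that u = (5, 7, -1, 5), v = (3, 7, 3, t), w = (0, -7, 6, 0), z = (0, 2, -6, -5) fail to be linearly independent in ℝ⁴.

t = 10

The vectors are dependent exactly when the determinant of the matrix with rows u, v, w, z vanishes.
Cofactor expansion gives det = 150*t - 1500.
Solving 150*t - 1500 = 0 yields t = 10.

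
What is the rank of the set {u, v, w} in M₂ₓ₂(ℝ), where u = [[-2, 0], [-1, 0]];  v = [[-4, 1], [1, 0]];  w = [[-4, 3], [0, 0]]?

rank 3

Use coordinates relative to {E₁₁, E₁₂, E₂₁, E₂₂}.
Row-reduce the 3×4 matrix with these as rows.
Exactly 3 pivots survive; hence the rank is 3.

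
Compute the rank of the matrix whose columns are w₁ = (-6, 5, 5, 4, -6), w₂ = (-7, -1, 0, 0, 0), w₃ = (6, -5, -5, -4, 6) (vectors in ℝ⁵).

rank 2

Form the matrix with w₁, w₂, w₃ as columns and reduce.
Reduction leaves 2 leading entries, giving rank 2.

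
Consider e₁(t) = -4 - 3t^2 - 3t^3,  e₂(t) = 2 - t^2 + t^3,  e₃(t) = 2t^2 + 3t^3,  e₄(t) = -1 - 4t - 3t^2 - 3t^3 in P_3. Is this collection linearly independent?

Write each element as a coordinate vector in ℝ⁴ using {1, t, …, t^3}.
The matrix [e₁|e₂|e₃|e₄] has determinant -104.
A nonzero determinant means the columns are linearly independent.

linearly independent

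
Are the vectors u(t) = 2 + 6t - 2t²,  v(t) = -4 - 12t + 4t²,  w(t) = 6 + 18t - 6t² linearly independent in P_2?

Write each element as a coordinate vector in ℝ³ using {1, t, t²}.
The matrix [u|v|w] has determinant 0.
A zero determinant means the columns are linearly dependent.
Indeed 2u + v = 0.

linearly dependent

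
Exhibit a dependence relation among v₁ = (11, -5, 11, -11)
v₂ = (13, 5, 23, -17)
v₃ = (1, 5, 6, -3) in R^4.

Set up α₁v₁ + … + α₃v₃ = 0 and solve the homogeneous system.
A generator of the null space is (1, -1, 2).

v₁ - v₂ + 2v₃ = 0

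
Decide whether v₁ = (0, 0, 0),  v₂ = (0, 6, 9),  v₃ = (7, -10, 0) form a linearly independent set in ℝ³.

linearly dependent

One of the vectors is the zero vector, so the set is linearly dependent.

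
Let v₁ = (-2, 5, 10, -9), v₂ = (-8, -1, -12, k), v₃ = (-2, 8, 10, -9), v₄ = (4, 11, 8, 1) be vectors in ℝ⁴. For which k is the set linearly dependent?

k = -31/7

Dependence holds iff the 4×4 matrix [v₁ v₂ v₃ v₄] is singular.
Expanding, det = -168*k - 744.
Setting this to zero gives k = -31/7.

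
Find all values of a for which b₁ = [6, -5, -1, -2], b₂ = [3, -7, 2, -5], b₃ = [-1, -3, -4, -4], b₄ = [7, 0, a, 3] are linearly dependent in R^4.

The vectors are dependent exactly when the determinant of the matrix with rows b₁, b₂, b₃, b₄ vanishes.
Cofactor expansion gives det = -25*a - 85.
This vanishes exactly when a = -17/5.

a = -17/5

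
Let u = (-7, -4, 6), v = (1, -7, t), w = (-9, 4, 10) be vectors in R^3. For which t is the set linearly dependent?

The set is linearly dependent precisely when det[u; v; w] = 0.
Expanding, det = 64*t + 176.
This vanishes exactly when t = -11/4.

t = -11/4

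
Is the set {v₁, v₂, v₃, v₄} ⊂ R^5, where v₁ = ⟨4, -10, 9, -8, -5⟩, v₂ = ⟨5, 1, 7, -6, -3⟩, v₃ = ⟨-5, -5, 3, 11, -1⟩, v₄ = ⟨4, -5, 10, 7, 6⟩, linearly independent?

Row-reduce the matrix whose columns are v₁, v₂, v₃, v₄.
The reduction yields 4 nonzero rows, so the rank is 4.
Since rank = 4 (the number of vectors), the set is linearly independent.

linearly independent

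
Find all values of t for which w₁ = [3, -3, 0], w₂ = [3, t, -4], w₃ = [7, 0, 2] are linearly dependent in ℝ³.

t = -17

Dependence holds iff the 3×3 matrix [w₁ w₂ w₃] is singular.
Expanding, det = 6*t + 102.
Solving 6*t + 102 = 0 yields t = -17.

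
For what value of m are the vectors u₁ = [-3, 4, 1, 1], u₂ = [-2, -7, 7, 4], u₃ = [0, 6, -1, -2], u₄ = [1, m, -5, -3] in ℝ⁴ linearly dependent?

Place the vectors as rows of a 4×4 matrix; dependence ⇔ determinant zero.
The determinant works out to 28*m - 180.
This vanishes exactly when m = 45/7.

m = 45/7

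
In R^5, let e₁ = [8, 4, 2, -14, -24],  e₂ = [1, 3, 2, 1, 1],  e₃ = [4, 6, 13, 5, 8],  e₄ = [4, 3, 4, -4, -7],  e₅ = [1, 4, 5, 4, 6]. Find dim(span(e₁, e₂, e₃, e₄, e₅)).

Row-reduce the 5×5 matrix with these as rows.
There are 3 pivot columns, so rank = 3.

3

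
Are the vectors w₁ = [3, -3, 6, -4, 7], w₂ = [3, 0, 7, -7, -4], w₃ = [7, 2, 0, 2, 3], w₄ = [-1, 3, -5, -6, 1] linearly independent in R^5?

Place the vectors as rows of a 4×5 matrix and reduce to echelon form.
The reduction yields 4 nonzero rows, so the rank is 4.
Since rank = 4 (the number of vectors), the set is linearly independent.

linearly independent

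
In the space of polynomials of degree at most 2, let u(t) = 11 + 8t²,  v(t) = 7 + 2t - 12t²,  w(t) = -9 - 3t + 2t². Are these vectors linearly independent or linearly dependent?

Write each element as a coordinate vector in ℝ³ using {1, t, t²}.
The matrix [u|v|w] has determinant -376.
A nonzero determinant means the columns are linearly independent.

linearly independent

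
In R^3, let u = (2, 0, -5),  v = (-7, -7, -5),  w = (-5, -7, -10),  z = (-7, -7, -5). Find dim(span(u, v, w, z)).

Apply Gaussian elimination to the matrix whose rows are u, v, w, z.
Reduction leaves 2 leading entries, giving rank 2.
(With 4 elements in a 3-dimensional space the rank is at most 3.)

2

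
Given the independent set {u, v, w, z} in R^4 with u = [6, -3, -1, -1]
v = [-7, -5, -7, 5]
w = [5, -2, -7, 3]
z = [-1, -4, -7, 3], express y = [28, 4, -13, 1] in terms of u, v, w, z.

Set up the augmented matrix [u | v | w | z | y] and row-reduce.
Row-reducing the augmented matrix gives the unique coefficients (c₁, …, c₄) = (-1, -3, 3, 2).

y = -u - 3v + 3w + 2z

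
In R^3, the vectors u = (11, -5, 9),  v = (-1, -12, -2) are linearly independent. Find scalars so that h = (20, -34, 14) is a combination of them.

h = 2u + 2v

Set up the augmented matrix [u | v | h] and row-reduce.
The system has the unique solution (c₁, c₂) = (2, 2).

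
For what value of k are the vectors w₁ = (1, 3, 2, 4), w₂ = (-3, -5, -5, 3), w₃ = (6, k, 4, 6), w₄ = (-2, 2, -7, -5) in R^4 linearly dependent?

k = 57/2

The set is linearly dependent precisely when det[w₁; w₂; w₃; w₄] = 0.
The determinant works out to 1368 - 48*k.
Setting this to zero gives k = 57/2.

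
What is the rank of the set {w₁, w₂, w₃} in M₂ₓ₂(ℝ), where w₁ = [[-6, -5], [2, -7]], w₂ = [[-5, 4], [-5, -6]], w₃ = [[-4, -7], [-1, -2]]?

Represent each element by its coordinate vector in ℝ⁴.
Put the 4×3 matrix [w₁|w₂|w₃] into echelon form.
Reduction leaves 3 leading entries, giving rank 3.

3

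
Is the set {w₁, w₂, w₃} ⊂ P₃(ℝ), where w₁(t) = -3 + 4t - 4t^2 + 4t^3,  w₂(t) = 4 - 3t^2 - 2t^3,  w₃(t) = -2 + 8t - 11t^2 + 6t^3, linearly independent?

linearly dependent

Take coordinates with respect to the standard basis {1, t, …, t^3}.
Row-reduce the matrix whose columns are w₁, w₂, w₃.
The reduction yields 2 nonzero rows, so the rank is 2.
Since rank 2 < 3, the set is linearly dependent.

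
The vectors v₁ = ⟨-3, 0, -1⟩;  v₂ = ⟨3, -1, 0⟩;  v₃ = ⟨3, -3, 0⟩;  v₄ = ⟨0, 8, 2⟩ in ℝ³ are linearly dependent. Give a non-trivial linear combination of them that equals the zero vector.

Row-reduce the matrix with v₁, v₂, v₃, v₄ as columns; the null space gives the coefficients.
The free variable yields coefficients (2, -1, 3, 1) (any nonzero multiple also works).

2v₁ - v₂ + 3v₃ + v₄ = 0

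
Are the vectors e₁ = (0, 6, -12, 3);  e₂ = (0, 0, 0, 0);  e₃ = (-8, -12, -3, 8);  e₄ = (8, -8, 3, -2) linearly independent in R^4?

linearly dependent

One of the vectors is the zero vector, so the set is linearly dependent.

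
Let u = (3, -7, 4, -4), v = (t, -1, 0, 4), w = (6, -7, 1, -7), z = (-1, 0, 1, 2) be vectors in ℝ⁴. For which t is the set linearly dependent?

t = 1

The vectors are dependent exactly when the determinant of the matrix with rows u, v, w, z vanishes.
The determinant works out to 21 - 21*t.
Setting this to zero gives t = 1.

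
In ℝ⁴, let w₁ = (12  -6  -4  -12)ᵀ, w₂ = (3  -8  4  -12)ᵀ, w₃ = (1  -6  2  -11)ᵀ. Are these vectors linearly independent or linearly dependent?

linearly independent

Row-reduce the matrix whose columns are w₁, w₂, w₃.
The reduction yields 3 nonzero rows, so the rank is 3.
Since rank = 3 (the number of vectors), the set is linearly independent.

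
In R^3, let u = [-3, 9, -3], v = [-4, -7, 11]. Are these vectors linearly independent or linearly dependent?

linearly independent

Row-reduce the matrix whose columns are u, v.
The reduction yields 2 nonzero rows, so the rank is 2.
Since rank = 2 (the number of vectors), the set is linearly independent.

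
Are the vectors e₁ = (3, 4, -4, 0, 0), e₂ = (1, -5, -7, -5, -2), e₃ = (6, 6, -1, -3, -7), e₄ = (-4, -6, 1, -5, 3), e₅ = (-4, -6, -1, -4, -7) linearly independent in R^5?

Form the 5×5 matrix with these as columns; its determinant is -9652.
A nonzero determinant means the columns are linearly independent.

linearly independent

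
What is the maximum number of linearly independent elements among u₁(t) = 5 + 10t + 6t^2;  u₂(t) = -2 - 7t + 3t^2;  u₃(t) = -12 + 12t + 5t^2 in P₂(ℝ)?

3

Use coordinates relative to {1, t, t^2}.
Put the 3×3 matrix [u₁|u₂|u₃] into echelon form.
Reduction leaves 3 leading entries, giving rank 3.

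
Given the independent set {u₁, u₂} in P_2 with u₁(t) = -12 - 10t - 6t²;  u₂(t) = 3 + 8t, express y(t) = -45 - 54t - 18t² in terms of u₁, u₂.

y = 3u₁ - 3u₂

Work in coordinates with respect to the standard basis {1, t, t²}.
Set up the augmented matrix [u₁ | u₂ | y] and row-reduce.
The system has the unique solution (a₁, a₂) = (3, -3).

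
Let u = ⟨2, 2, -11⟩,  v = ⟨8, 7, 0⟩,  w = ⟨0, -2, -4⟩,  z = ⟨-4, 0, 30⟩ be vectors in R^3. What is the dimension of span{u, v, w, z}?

dim = 3

Form the matrix with u, v, w, z as columns and reduce.
Exactly 3 pivots survive; hence the rank is 3.
(With 4 elements in a 3-dimensional space the rank is at most 3.)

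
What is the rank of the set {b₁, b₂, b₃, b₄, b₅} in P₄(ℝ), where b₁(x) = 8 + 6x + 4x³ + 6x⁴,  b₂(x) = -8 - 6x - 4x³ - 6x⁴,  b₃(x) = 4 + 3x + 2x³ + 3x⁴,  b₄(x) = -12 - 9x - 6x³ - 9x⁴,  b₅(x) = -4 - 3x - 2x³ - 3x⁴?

Pass to coordinate vectors with respect to the basis {1, x, …, x⁴}.
Put the 5×5 matrix [b₁|b₂|b₃|b₄|b₅] into echelon form.
The echelon form has 1 nonzero row, so the rank is 1.

rank 1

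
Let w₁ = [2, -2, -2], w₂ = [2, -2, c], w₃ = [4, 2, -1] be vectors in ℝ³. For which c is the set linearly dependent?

The set is linearly dependent precisely when det[w₁; w₂; w₃] = 0.
Expanding, det = -12*c - 24.
Solving -12*c - 24 = 0 yields c = -2.

c = -2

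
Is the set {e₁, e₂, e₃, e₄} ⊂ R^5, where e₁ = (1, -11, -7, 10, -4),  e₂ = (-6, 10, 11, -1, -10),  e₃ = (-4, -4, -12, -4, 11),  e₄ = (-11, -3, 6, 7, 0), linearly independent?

linearly independent

Place the vectors as rows of a 4×5 matrix and reduce to echelon form.
The reduction yields 4 nonzero rows, so the rank is 4.
Since rank = 4 (the number of vectors), the set is linearly independent.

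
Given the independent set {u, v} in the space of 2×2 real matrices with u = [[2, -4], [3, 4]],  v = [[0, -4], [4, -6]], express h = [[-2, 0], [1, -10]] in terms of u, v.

Identify each element with its coordinate vector in ℝ⁴ via {E₁₁, E₁₂, E₂₁, E₂₂}.
Write h = a₁u + a₂v and equate components.
Back-substitution yields (a₁, a₂) = (-1, 1).

h = -u + v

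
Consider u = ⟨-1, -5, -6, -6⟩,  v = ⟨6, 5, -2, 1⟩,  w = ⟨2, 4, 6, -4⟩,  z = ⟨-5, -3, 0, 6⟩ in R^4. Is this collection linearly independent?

linearly independent

The matrix [u|v|w|z] has determinant -248.
A nonzero determinant means the columns are linearly independent.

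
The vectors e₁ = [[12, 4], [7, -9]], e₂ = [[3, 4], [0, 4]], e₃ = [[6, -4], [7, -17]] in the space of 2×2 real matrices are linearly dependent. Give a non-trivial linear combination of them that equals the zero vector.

Pass to coordinate vectors relative to the basis {E₁₁, E₁₂, E₂₁, E₂₂}.
Write the vectors as columns of a matrix and find a nonzero vector in its null space.
A generator of the null space is (1, -2, -1).

e₁ - 2e₂ - e₃ = 0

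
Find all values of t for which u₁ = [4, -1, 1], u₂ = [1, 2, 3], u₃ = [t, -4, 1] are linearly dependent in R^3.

t = 53/5

The set is linearly dependent precisely when det[u₁; u₂; u₃] = 0.
Expanding, det = 53 - 5*t.
Setting this to zero gives t = 53/5.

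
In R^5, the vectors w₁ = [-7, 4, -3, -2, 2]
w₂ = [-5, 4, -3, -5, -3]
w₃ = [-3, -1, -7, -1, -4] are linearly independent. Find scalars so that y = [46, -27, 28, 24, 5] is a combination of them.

y = -4w₁ - 3w₂ - w₃

Solve the system with w₁, w₂, w₃ as columns and y as the right-hand side.
Row-reducing the augmented matrix gives the unique coefficients (a₁, a₂, a₃) = (-4, -3, -1).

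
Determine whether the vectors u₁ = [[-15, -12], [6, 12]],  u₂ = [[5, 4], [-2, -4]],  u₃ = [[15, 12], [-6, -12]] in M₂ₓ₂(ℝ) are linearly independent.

Write each element as a coordinate vector in ℝ⁴ using {E₁₁, E₁₂, E₂₁, E₂₂}.
Place the vectors as rows of a 3×4 matrix and reduce to echelon form.
The reduction yields 1 nonzero row, so the rank is 1.
Since rank 1 < 3, the set is linearly dependent.
Indeed u₁ + 3u₂ = 0.

linearly dependent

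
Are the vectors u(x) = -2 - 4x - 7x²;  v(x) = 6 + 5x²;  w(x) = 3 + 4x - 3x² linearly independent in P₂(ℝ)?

Take coordinates with respect to the standard basis {1, x, x²}.
Place the vectors as rows of a 3×3 matrix and reduce to echelon form.
The reduction yields 3 nonzero rows, so the rank is 3.
Since rank = 3 (the number of vectors), the set is linearly independent.

linearly independent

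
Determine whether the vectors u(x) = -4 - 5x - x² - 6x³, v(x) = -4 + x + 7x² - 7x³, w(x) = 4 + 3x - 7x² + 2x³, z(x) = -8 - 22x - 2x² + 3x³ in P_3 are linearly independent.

linearly dependent

Take coordinates with respect to the standard basis {1, x, …, x³}.
Row-reduce the matrix whose columns are u, v, w, z.
The reduction yields 3 nonzero rows, so the rank is 3.
Since rank 3 < 4, the set is linearly dependent.
Indeed 2u - 3v - 3w - z = 0.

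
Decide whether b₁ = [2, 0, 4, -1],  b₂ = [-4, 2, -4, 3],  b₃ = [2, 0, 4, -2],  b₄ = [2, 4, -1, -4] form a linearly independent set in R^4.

Row-reduce the matrix whose columns are b₁, b₂, b₃, b₄.
The reduction yields 4 nonzero rows, so the rank is 4.
Since rank = 4 (the number of vectors), the set is linearly independent.

linearly independent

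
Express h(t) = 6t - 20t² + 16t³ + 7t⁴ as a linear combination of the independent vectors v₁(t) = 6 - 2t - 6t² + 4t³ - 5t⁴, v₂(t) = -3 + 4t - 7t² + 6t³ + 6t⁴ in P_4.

Take coordinate vectors relative to {1, t, …, t⁴}.
Solve the system with v₁, v₂ as columns and h as the right-hand side.
The system has the unique solution (a₁, a₂) = (1, 2).

h = v₁ + 2v₂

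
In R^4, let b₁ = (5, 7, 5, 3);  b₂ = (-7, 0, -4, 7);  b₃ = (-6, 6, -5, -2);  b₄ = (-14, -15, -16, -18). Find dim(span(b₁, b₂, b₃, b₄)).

Put the 4×4 matrix [b₁|b₂|b₃|b₄] into echelon form.
The echelon form has 3 nonzero rows, so the rank is 3.

dim = 3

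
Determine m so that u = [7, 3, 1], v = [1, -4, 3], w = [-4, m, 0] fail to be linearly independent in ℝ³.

Dependence holds iff the 3×3 matrix [u v w] is singular.
Cofactor expansion gives det = -20*m - 52.
Setting this to zero gives m = -13/5.

m = -13/5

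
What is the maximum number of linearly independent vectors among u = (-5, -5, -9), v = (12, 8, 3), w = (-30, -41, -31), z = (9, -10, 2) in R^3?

Apply Gaussian elimination to the matrix whose rows are u, v, w, z.
The echelon form has 3 nonzero rows, so the rank is 3.
(With 4 elements in a 3-dimensional space the rank is at most 3.)

3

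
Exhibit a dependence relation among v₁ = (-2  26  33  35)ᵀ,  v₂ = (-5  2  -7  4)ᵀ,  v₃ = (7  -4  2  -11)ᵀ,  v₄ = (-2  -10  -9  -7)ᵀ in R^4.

v₁ + 3v₂ + 3v₃ + 2v₄ = 0

Row-reduce the matrix with v₁, v₂, v₃, v₄ as columns; the null space gives the coefficients.
One solution (up to scaling) is (1, 3, 3, 2).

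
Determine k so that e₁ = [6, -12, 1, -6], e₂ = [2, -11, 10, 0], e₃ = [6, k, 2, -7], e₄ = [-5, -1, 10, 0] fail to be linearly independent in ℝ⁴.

k = -53/4

Dependence holds iff the 4×4 matrix [e₁ e₂ e₃ e₄] is singular.
Cofactor expansion gives det = 420*k + 5565.
Setting this to zero gives k = -53/4.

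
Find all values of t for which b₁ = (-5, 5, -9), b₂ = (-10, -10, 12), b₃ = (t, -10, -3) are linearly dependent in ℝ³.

t = -60

Dependence holds iff the 3×3 matrix [b₁ b₂ b₃] is singular.
The determinant works out to -30*t - 1800.
Setting this to zero gives t = -60.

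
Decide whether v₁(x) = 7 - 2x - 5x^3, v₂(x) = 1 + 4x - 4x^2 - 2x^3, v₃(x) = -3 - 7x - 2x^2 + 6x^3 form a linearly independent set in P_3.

linearly independent

Take coordinates with respect to the standard basis {1, x, …, x^3}.
Row-reduce the matrix whose columns are v₁, v₂, v₃.
The reduction yields 3 nonzero rows, so the rank is 3.
Since rank = 3 (the number of vectors), the set is linearly independent.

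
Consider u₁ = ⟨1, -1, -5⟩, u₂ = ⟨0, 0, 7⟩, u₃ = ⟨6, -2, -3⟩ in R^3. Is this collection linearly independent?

linearly independent

The matrix [u₁|u₂|u₃] has determinant -28.
A nonzero determinant means the columns are linearly independent.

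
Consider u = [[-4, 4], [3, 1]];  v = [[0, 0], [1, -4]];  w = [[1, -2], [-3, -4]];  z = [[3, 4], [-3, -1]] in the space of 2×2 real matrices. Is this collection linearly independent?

Take coordinates with respect to the standard basis {E₁₁, E₁₂, E₂₁, E₂₂}.
Form the 4×4 matrix with these as columns; its determinant is 370.
A nonzero determinant means the columns are linearly independent.

linearly independent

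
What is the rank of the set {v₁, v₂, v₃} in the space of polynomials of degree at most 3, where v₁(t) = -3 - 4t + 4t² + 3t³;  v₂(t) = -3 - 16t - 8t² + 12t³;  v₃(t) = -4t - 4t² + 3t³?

Represent each element by its coordinate vector in ℝ⁴.
Put the 4×3 matrix [v₁|v₂|v₃] into echelon form.
Exactly 2 pivots survive; hence the rank is 2.

2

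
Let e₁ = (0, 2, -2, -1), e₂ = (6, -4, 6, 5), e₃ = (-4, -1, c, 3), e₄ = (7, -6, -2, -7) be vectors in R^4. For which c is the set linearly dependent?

c = 28/9

The vectors are dependent exactly when the determinant of the matrix with rows e₁, e₂, e₃, e₄ vanishes.
Cofactor expansion gives det = 162*c - 504.
Setting this to zero gives c = 28/9.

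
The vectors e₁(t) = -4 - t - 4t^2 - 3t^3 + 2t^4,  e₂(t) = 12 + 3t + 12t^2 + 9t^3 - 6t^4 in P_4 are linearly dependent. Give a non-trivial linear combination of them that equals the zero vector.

3e₁ + e₂ = 0

Pass to coordinate vectors relative to the basis {1, t, …, t^4}.
Solve the homogeneous system with e₁, e₂ as columns by row-reducing the coefficient matrix.
The free variable yields coefficients (3, 1) (any nonzero multiple also works).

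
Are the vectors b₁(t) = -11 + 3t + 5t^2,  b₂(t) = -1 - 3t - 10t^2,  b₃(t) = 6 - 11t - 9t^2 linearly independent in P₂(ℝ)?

Write each element as a coordinate vector in ℝ³ using {1, t, t^2}.
Row-reduce the matrix whose columns are b₁, b₂, b₃.
The reduction yields 3 nonzero rows, so the rank is 3.
Since rank = 3 (the number of vectors), the set is linearly independent.

linearly independent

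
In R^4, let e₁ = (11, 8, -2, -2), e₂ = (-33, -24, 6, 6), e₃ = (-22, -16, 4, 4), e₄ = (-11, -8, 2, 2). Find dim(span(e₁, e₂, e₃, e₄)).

Apply Gaussian elimination to the matrix whose rows are e₁, e₂, e₃, e₄.
There is 1 pivot column, so rank = 1.

1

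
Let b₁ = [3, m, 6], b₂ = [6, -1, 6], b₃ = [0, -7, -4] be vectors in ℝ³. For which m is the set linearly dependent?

m = 19/4

Dependence holds iff the 3×3 matrix [b₁ b₂ b₃] is singular.
Expanding, det = 24*m - 114.
Setting this to zero gives m = 19/4.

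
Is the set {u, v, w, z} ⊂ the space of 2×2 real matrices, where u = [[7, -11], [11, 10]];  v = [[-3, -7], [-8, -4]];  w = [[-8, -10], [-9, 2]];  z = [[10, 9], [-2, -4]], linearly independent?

linearly independent

Take coordinates with respect to the standard basis {E₁₁, E₁₂, E₂₁, E₂₂}.
Row-reduce the matrix whose columns are u, v, w, z.
The reduction yields 4 nonzero rows, so the rank is 4.
Since rank = 4 (the number of vectors), the set is linearly independent.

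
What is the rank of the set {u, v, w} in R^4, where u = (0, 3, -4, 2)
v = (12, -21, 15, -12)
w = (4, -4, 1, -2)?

rank 2

Row-reduce the 3×4 matrix with these as rows.
The echelon form has 2 nonzero rows, so the rank is 2.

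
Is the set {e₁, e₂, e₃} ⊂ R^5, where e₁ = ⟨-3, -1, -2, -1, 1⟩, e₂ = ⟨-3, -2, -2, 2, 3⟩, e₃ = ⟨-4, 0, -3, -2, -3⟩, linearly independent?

Row-reduce the matrix whose columns are e₁, e₂, e₃.
The reduction yields 3 nonzero rows, so the rank is 3.
Since rank = 3 (the number of vectors), the set is linearly independent.

linearly independent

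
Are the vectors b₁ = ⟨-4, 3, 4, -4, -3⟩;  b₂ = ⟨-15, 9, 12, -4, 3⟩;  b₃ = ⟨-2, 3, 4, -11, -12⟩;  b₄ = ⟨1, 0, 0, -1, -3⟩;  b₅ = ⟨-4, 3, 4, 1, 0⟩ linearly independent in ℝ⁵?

Row-reduce the matrix whose columns are b₁, b₂, b₃, b₄, b₅.
The reduction yields 3 nonzero rows, so the rank is 3.
Since rank 3 < 5, the set is linearly dependent.

linearly dependent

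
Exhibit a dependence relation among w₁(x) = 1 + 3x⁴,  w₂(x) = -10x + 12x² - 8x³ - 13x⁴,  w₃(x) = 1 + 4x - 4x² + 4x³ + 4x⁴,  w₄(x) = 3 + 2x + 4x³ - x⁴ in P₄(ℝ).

w₂ + 3w₃ - w₄ = 0

Write each element as a vector in ℝ⁵ using {1, x, …, x⁴}.
Set up α₁w₁ + … + α₄w₄ = 0 and solve the homogeneous system.
One solution (up to scaling) is (0, 1, 3, -1).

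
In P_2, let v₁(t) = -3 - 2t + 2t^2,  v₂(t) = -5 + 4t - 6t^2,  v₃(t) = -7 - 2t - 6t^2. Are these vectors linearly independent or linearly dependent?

Write each element as a coordinate vector in ℝ³ using {1, t, t^2}.
Form the 3×3 matrix with these as columns; its determinant is 160.
A nonzero determinant means the columns are linearly independent.

linearly independent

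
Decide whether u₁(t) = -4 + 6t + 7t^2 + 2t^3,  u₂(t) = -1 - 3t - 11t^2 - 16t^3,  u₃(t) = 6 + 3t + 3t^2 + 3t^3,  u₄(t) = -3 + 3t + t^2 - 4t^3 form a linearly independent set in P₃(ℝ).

Take coordinates with respect to the standard basis {1, t, …, t^3}.
Form the 4×4 matrix with these as columns; its determinant is 0.
A zero determinant means the columns are linearly dependent.

linearly dependent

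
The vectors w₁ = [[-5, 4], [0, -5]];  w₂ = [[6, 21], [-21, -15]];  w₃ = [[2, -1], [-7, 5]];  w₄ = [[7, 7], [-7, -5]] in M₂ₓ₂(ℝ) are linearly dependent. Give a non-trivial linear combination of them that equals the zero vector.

2w₁ - w₂ + w₃ + 2w₄ = 0

Take coordinates with respect to {E₁₁, E₁₂, E₂₁, E₂₂}.
Row-reduce the matrix with w₁, w₂, w₃, w₄ as columns; the null space gives the coefficients.
One solution (up to scaling) is (2, -1, 1, 2).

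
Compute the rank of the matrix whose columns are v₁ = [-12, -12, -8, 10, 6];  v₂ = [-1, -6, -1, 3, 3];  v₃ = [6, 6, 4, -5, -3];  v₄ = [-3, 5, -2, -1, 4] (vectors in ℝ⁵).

Put the 5×4 matrix [v₁|v₂|v₃|v₄] into echelon form.
There are 3 pivot columns, so rank = 3.

3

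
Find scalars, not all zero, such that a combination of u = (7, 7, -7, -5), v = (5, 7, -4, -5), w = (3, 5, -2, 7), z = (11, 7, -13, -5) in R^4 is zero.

3u - 2v - z = 0

Solve the homogeneous system with u, v, w, z as columns by row-reducing the coefficient matrix.
A generator of the null space is (3, -2, 0, -1).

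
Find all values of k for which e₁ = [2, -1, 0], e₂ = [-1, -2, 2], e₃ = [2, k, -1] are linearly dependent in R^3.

k = 1/4

Dependence holds iff the 3×3 matrix [e₁ e₂ e₃] is singular.
Cofactor expansion gives det = 1 - 4*k.
This vanishes exactly when k = 1/4.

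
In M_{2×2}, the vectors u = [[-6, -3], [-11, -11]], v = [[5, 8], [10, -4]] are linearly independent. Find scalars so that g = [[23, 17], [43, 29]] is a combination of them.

Take coordinate vectors relative to {E₁₁, E₁₂, E₂₁, E₂₂}.
Write g = c₁u + c₂v and equate components.
The system has the unique solution (c₁, c₂) = (-3, 1).

g = -3u + v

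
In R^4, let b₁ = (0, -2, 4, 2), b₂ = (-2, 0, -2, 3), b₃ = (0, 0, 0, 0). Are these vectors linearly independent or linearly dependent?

linearly dependent

One of the vectors is the zero vector, so the set is linearly dependent.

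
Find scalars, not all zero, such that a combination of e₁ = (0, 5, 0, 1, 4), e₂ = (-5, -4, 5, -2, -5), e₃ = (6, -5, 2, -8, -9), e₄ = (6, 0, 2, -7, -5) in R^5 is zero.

e₁ + e₃ - e₄ = 0

Solve the homogeneous system with e₁, e₂, e₃, e₄ as columns by row-reducing the coefficient matrix.
The free variable yields coefficients (1, 0, 1, -1) (any nonzero multiple also works).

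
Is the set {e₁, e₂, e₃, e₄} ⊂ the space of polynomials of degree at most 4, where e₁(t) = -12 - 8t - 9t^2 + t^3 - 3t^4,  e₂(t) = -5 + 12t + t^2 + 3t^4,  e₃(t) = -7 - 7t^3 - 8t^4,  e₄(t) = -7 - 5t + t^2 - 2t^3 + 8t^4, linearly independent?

linearly independent

Write each element as a coordinate vector in ℝ⁵ using {1, t, …, t^4}.
Row-reduce the matrix whose columns are e₁, e₂, e₃, e₄.
The reduction yields 4 nonzero rows, so the rank is 4.
Since rank = 4 (the number of vectors), the set is linearly independent.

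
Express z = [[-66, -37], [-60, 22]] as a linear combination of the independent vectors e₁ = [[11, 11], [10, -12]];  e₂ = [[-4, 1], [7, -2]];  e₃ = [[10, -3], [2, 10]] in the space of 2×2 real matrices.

z = -4e₁ - 2e₂ - 3e₃

Identify each element with its coordinate vector in ℝ⁴ via {E₁₁, E₁₂, E₂₁, E₂₂}.
Solve the system with e₁, e₂, e₃ as columns and z as the right-hand side.
Row-reducing the augmented matrix gives the unique coefficients (c₁, c₂, c₃) = (-4, -2, -3).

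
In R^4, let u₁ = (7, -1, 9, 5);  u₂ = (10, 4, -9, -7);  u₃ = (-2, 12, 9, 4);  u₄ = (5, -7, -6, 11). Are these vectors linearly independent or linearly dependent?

linearly independent

The matrix [u₁|u₂|u₃|u₄] has determinant 31578.
A nonzero determinant means the columns are linearly independent.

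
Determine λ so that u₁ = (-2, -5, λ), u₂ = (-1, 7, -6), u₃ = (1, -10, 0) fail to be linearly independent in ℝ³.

Place the vectors as rows of a 3×3 matrix; dependence ⇔ determinant zero.
Cofactor expansion gives det = 3*λ + 150.
Setting this to zero gives λ = -50.

λ = -50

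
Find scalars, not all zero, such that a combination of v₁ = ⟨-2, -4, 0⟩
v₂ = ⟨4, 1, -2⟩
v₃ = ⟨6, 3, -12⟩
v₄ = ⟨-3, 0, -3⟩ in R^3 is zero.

Row-reduce the matrix with v₁, v₂, v₃, v₄ as columns; the null space gives the coefficients.
One solution (up to scaling) is (0, 3, -1, 2).

3v₂ - v₃ + 2v₄ = 0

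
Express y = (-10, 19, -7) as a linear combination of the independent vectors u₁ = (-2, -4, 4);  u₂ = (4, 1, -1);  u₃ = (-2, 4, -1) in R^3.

Since u₁, u₂, u₃ are independent, the coefficients expressing y are uniquely determined by a linear system.
Row-reducing the augmented matrix gives the unique coefficients (a₁, a₂, a₃) = (-1, -1, 4).

y = -u₁ - u₂ + 4u₃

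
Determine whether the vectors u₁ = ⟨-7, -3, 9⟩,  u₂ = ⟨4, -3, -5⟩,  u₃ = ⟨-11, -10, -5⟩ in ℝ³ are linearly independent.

The matrix [u₁|u₂|u₃] has determinant -637.
A nonzero determinant means the columns are linearly independent.

linearly independent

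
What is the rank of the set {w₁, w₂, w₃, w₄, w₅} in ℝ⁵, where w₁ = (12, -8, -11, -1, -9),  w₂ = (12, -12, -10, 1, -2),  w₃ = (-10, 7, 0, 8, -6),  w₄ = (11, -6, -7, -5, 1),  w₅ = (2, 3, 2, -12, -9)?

5

Row-reduce the 5×5 matrix with these as rows.
Reduction leaves 5 leading entries, giving rank 5.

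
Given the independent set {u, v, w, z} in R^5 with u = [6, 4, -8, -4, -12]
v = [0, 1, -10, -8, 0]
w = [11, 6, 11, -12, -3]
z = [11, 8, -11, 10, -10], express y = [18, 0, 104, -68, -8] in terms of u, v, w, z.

Since u, v, w, z are independent, the coefficients expressing y are uniquely determined by a linear system.
The system has the unique solution (α₁, …, α₄) = (3, -4, 4, -4).

y = 3u - 4v + 4w - 4z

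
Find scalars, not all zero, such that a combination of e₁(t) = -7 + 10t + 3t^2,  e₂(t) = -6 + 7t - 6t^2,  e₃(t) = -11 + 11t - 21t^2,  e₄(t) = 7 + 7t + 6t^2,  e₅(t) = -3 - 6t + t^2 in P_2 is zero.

Write each element as a vector in ℝ³ using {1, t, t^2}.
Set up α₁e₁ + … + α₅e₅ = 0 and solve the homogeneous system.
One solution (up to scaling) is (1, -3, 1, 0, 0).

e₁ - 3e₂ + e₃ = 0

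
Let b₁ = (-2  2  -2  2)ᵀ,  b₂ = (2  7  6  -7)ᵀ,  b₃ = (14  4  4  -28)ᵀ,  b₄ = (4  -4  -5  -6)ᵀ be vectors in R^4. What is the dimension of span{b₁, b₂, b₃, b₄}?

3

Apply Gaussian elimination to the matrix whose rows are b₁, b₂, b₃, b₄.
Reduction leaves 3 leading entries, giving rank 3.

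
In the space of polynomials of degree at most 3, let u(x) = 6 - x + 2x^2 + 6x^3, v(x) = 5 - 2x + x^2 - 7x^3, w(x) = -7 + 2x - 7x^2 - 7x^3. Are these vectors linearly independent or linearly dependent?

Take coordinates with respect to the standard basis {1, x, …, x^3}.
Place the vectors as rows of a 3×4 matrix and reduce to echelon form.
The reduction yields 3 nonzero rows, so the rank is 3.
Since rank = 3 (the number of vectors), the set is linearly independent.

linearly independent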